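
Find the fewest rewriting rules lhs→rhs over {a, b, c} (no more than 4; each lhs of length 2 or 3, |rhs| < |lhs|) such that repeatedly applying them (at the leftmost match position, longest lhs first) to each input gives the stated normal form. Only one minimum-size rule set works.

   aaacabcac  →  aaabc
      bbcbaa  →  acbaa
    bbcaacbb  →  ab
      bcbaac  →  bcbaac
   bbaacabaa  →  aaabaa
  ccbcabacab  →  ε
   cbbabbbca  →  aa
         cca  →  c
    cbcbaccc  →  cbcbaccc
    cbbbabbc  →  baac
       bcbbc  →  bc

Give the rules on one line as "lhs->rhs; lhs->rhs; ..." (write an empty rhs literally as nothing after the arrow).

bb->a; ca->; caa->b

  | aaacabcac => aaabcac => aaabc
  | bbcbaa => acbaa
  | bbcaacbb => acaacbb => abcbb => abca => ab
  | bcbaac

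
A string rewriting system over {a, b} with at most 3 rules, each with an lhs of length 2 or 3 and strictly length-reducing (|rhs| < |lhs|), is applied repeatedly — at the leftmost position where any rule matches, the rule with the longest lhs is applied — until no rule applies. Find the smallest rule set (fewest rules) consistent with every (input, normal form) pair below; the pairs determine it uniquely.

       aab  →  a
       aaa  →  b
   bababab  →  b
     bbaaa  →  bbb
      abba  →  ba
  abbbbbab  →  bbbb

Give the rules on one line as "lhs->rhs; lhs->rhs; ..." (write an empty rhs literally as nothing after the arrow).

  | aab => a
  | aaa => b
  | bababab => babab => bab => b
  | bbaaa => bbb

aaa->b; ab->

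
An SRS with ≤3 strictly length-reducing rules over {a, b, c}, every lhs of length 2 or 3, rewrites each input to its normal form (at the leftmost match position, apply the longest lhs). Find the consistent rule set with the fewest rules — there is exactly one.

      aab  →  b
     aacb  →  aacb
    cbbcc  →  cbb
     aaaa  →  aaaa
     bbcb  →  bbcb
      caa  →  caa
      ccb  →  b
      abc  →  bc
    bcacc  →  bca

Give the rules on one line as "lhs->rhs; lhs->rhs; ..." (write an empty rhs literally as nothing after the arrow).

ab->b; cc->

  | aab => ab => b
  | aacb
  | cbbcc => cbb
  | aaaa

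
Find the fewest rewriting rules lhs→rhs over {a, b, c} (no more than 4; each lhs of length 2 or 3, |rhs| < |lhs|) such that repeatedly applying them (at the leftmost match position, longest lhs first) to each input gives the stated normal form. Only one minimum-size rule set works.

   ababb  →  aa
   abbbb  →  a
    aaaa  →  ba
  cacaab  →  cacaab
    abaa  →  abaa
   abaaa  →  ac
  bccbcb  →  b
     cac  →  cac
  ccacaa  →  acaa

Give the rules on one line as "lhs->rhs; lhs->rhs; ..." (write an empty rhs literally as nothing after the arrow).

aaa->b; bac->a; bb->c; cc->

  | ababb => abac => aa
  | abbbb => acbb => acc => a
  | aaaa => ba
  | cacaab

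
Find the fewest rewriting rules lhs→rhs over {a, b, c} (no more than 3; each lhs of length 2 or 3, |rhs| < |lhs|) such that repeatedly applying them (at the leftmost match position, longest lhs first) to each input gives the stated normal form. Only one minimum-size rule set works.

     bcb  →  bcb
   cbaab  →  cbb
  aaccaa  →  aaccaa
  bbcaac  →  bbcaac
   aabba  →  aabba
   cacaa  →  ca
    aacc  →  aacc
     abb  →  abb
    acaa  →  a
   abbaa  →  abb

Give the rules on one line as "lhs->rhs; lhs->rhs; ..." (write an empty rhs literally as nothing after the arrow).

aca->; baa->b

  | bcb
  | cbaab => cbb
  | aaccaa
  | bbcaac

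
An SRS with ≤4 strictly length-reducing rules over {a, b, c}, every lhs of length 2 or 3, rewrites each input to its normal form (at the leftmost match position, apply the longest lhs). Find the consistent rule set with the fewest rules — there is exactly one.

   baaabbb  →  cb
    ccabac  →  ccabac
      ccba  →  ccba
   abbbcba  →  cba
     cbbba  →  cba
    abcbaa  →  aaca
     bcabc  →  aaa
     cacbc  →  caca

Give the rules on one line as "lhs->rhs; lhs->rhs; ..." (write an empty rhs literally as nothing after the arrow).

  | baaabbb => caabbb => cabb => cb
  | ccabac
  | ccba
  | abbbcba => bbcba => cba

abb->b; baa->ca; bb->; bc->a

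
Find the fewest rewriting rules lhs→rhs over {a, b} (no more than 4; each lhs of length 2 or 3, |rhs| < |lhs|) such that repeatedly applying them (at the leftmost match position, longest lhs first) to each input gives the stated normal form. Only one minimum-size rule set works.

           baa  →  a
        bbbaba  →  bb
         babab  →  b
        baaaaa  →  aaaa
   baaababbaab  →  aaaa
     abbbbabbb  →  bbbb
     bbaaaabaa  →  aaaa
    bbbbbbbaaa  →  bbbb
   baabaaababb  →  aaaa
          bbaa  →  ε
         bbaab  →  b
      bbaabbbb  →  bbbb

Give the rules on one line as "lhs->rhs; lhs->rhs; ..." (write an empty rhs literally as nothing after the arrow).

  | baa => a
  | bbbaba => bbba => bb
  | babab => bab => b
  | baaaaa => aaaa

ab->a; abb->; ba->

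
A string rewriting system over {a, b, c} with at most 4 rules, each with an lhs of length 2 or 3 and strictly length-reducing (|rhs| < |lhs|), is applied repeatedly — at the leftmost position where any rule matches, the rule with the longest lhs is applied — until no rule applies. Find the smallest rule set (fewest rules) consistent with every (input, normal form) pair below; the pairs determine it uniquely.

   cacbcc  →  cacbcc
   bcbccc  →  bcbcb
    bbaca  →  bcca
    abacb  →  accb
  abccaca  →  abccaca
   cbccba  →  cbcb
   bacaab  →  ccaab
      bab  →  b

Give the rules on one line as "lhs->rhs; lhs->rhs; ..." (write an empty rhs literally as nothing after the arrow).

ba->c; bab->b; ccc->cb

  | cacbcc
  | bcbccc => bcbcb
  | bbaca => bcca
  | abacb => accb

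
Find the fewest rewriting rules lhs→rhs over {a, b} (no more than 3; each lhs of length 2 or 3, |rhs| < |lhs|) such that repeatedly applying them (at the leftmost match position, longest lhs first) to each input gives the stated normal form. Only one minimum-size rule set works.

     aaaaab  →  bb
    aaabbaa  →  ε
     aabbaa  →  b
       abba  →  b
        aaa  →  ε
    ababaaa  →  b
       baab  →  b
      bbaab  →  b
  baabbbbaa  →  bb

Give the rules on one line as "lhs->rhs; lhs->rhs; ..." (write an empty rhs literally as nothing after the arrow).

  | aaaaab => baaab => aab => bb
  | aaabbaa => babbaa => bbaa => ba => ε
  | aabbaa => bbbaa => bba => b
  | abba => bba => b

aa->b; ab->b; ba->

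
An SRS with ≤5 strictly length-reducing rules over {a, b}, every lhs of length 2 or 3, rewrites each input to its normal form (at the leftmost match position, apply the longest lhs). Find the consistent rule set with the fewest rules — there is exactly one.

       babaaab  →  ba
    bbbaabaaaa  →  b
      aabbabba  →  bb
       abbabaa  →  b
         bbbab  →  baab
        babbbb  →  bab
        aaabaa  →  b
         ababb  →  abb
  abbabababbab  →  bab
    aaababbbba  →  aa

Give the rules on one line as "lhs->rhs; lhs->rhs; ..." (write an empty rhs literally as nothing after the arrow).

  | babaaab => baaab => bbb => ba
  | bbbaabaaaa => baaabaaaa => bbbaaaa => baaaaa => bbaa => aaa => b
  | aabbabba => aaaabba => babba => baaa => bb
  | abbabaa => aaabaa => bbaa => aaa => b

aaa->b; aba->a; bba->aa; bbb->ba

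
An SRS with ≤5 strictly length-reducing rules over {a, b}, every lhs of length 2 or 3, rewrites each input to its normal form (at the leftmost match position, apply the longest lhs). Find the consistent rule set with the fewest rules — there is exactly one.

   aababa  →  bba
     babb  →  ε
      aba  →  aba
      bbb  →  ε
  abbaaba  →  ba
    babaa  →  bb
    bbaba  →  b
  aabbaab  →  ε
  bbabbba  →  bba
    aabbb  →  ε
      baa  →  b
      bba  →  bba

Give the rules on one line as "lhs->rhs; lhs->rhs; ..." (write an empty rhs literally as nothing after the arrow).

aa->; aaa->b; bab->bb; bbb->aa

  | aababa => baba => bba
  | babb => bbb => aa => ε
  | aba
  | bbb => aa => ε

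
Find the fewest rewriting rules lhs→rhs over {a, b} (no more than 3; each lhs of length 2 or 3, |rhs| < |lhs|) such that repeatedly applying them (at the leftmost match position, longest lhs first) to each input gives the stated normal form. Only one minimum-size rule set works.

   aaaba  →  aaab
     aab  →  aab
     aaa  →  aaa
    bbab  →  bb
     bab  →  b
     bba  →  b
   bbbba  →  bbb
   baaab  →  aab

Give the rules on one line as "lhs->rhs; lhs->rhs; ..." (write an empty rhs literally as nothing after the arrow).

  | aaaba => aaab
  | aab
  | aaa
  | bbab => bb

aba->ab; ba->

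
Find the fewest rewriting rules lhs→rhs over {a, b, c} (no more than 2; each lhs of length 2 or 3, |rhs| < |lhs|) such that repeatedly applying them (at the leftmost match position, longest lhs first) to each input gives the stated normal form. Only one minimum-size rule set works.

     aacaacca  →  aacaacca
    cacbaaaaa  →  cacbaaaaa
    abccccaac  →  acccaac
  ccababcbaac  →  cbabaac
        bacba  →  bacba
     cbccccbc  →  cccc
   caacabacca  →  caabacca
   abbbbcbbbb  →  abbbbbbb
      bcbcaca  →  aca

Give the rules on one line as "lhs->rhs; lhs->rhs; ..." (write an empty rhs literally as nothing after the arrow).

bc->; cab->b

  | aacaacca
  | cacbaaaaa
  | abccccaac => acccaac
  | ccababcbaac => cbabcbaac => cbabaac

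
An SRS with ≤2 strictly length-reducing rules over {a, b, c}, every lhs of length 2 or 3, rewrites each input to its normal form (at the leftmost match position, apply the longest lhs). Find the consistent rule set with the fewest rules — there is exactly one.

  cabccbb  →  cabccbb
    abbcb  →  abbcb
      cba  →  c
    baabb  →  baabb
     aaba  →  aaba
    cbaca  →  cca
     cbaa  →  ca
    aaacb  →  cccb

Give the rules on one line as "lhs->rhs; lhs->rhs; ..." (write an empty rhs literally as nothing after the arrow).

aaa->cc; cba->c

  | cabccbb
  | abbcb
  | cba => c
  | baabb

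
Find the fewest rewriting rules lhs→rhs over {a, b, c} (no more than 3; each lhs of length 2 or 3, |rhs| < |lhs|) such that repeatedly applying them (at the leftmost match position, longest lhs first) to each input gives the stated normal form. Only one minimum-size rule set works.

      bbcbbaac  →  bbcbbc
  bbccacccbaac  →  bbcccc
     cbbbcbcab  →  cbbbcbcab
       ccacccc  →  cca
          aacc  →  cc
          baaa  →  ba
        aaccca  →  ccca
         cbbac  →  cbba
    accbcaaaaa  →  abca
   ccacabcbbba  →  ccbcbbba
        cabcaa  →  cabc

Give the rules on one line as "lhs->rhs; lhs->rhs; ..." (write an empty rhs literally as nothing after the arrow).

aa->; aba->ca; ac->a

  | bbcbbaac => bbcbbc
  | bbccacccbaac => bbccaccbaac => bbccacbaac => bbccabaac => bbcccaac => bbcccc
  | cbbbcbcab
  | ccacccc => ccaccc => ccacc => ccac => cca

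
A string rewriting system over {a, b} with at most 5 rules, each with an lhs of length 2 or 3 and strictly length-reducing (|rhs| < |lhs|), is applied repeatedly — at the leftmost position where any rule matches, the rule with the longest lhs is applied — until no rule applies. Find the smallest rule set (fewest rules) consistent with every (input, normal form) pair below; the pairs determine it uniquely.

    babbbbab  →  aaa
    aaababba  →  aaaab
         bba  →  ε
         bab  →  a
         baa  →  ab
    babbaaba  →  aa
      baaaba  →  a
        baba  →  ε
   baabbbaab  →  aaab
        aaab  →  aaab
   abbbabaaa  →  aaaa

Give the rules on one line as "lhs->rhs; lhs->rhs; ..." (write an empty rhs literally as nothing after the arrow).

  | babbbbab => bbbbbab => abbbab => aabab => aabb => aaa
  | aaababba => aaabbba => aaaaba => aaaab
  | bba => ε
  | bab => bb => a

ba->b; baa->ab; bb->a; bba->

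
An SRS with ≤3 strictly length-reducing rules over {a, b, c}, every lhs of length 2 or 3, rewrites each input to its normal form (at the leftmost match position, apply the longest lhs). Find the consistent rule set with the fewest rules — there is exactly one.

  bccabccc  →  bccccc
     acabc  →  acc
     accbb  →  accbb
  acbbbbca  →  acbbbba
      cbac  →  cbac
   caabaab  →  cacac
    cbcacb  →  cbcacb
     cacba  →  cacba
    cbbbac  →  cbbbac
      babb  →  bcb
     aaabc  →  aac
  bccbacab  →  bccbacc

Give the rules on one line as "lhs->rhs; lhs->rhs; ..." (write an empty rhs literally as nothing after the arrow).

  | bccabccc => bccccc
  | acabc => acc
  | accbb
  | acbbbbca => acbbbba

ab->c; abc->c; bbc->bb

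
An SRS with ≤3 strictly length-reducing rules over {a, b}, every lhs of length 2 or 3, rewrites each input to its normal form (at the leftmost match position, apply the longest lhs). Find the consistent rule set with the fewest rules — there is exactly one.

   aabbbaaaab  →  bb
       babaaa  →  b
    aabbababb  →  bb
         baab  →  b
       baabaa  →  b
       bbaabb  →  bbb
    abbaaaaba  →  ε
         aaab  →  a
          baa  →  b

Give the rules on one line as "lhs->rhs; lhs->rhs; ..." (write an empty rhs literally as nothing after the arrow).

aa->; aab->; ab->a

  | aabbbaaaab => bbaaaab => bbaab => bb
  | babaaa => baaaa => baa => b
  | aabbababb => bababb => baabb => bb
  | baab => b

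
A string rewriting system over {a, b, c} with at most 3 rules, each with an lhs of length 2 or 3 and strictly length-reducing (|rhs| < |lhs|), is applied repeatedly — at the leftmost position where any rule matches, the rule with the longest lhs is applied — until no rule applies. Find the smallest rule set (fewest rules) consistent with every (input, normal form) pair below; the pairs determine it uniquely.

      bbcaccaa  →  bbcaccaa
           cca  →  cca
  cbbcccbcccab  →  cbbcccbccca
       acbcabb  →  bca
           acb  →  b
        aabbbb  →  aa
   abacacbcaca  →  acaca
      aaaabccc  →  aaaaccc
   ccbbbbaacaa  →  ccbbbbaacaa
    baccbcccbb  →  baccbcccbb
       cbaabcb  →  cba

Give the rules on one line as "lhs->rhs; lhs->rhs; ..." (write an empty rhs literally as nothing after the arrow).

ab->a; acb->b

  | bbcaccaa
  | cca
  | cbbcccbcccab => cbbcccbccca
  | acbcabb => bcabb => bcab => bca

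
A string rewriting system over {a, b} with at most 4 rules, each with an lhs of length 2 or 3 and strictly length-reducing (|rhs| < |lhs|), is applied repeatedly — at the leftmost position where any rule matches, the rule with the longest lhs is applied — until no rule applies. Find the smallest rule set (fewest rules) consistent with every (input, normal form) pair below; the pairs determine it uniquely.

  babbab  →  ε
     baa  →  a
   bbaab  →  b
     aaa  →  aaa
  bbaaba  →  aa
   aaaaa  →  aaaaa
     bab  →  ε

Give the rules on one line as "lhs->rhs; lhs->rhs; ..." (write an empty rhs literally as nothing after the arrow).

  | babbab => bbbab => bab => bb => ε
  | baa => a
  | bbaab => aab => ab => b
  | aaa

ab->b; aba->a; baa->a; bb->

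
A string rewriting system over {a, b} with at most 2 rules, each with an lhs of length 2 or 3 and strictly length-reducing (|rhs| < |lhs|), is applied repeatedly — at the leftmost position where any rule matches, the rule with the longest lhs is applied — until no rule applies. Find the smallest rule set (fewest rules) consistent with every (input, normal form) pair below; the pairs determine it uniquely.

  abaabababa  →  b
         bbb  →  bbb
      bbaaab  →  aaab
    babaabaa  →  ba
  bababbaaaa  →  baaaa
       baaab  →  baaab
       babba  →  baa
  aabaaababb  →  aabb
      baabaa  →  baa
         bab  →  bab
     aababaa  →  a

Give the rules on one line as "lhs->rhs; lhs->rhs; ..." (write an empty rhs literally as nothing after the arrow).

  | abaabababa => abababa => baba => b
  | bbb
  | bbaaab => aaab
  | babaabaa => babaa => ba

aba->; bba->a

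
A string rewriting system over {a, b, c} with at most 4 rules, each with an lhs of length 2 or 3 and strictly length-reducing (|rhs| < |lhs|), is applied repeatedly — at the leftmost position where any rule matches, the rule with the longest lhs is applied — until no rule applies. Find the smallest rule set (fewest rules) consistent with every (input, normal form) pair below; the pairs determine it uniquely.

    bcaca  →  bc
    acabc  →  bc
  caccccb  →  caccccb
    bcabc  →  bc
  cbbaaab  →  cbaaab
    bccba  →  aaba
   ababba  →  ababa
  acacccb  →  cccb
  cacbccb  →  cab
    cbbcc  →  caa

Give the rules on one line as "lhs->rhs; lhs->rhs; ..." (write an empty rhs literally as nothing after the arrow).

abc->; aca->; bb->b; bcc->aa

  | bcaca => bc
  | acabc => bc
  | caccccb
  | bcabc => bc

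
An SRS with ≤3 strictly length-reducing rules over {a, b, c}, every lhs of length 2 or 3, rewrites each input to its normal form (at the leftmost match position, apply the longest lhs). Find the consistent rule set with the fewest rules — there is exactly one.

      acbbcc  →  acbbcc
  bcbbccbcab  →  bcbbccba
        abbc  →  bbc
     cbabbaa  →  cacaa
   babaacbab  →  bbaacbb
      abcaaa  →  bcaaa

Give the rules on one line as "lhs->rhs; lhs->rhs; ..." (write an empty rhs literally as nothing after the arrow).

ab->b; bbb->ac; cab->a

  | acbbcc
  | bcbbccbcab => bcbbccba
  | abbc => bbc
  | cbabbaa => cbbbaa => cacaa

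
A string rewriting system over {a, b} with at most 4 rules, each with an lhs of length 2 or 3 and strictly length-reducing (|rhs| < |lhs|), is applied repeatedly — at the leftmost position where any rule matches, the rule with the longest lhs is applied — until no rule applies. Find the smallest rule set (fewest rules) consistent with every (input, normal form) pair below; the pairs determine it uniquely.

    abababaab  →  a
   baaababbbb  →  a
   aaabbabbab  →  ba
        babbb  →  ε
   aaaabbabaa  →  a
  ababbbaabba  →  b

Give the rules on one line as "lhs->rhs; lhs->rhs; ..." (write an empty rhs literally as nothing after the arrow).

  | abababaab => ababaab => abaab => aab => a
  | baaababbbb => bbabbbb => baabbb => babb => aab => a
  | aaabbabbab => bbabbab => baabab => baab => ba
  | babbb => aabb => ab => ε

aaa->; ab->; bab->aa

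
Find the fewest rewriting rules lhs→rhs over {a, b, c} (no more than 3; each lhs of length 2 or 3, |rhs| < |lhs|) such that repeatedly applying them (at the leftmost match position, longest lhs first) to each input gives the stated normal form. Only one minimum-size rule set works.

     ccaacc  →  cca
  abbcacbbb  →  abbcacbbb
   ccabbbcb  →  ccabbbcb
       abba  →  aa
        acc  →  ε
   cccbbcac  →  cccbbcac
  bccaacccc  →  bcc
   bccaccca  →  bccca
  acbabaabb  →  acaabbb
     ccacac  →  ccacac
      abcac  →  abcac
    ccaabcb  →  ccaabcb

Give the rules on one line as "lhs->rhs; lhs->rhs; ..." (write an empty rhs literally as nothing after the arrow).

acc->; ba->a; baa->ab

  | ccaacc => cca
  | abbcacbbb
  | ccabbbcb
  | abba => aba => aa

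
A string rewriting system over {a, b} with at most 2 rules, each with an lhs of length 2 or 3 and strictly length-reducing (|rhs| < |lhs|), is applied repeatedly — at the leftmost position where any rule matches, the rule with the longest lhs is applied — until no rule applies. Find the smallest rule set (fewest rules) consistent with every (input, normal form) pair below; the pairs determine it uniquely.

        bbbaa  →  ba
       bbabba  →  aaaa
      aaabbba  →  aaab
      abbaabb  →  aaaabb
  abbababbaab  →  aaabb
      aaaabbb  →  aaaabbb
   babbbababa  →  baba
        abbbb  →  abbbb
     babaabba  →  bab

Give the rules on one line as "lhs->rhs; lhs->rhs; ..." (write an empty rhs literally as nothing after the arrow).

  | bbbaa => baaa => ba
  | bbabba => aabba => aaaa
  | aaabbba => aaabaa => aaab
  | abbaabb => aaaabb

baa->b; bba->aa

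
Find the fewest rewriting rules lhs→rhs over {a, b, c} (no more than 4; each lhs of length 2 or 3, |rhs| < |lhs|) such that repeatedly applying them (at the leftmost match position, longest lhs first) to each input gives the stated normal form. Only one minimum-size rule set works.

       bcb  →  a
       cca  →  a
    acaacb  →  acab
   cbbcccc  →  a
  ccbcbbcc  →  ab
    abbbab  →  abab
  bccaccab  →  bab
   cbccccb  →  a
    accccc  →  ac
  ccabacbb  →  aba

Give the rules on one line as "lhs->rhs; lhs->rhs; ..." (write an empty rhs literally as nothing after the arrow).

  | bcb => bb => a
  | cca => a
  | acaacb => acacb => acab
  | cbbcccc => bbcccc => acccc => acc => a

aa->a; bb->a; cb->b; cc->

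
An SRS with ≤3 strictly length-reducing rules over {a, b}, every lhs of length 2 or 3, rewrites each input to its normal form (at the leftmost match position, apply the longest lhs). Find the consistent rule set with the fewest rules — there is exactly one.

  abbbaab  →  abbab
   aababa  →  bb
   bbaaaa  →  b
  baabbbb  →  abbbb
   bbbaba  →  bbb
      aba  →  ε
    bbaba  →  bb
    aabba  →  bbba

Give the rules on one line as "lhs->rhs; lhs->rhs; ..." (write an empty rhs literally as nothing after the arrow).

aa->b; aba->; baa->a

  | abbbaab => abbab
  | aababa => bbaba => bb
  | bbaaaa => baaa => aa => b
  | baabbbb => abbbb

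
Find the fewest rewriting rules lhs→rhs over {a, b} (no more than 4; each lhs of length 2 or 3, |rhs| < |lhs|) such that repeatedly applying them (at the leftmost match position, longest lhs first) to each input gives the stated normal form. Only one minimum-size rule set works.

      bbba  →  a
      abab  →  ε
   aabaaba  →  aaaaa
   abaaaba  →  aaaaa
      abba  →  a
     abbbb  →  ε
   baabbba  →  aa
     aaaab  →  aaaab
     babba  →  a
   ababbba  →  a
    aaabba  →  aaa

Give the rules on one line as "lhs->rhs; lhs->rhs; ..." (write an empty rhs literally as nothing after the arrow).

  | bbba => ba => a
  | abab => abb => ε
  | aabaaba => aaaaba => aaaaa
  | abaaaba => aaaaba => aaaaa

abb->; ba->a; bab->bb; bb->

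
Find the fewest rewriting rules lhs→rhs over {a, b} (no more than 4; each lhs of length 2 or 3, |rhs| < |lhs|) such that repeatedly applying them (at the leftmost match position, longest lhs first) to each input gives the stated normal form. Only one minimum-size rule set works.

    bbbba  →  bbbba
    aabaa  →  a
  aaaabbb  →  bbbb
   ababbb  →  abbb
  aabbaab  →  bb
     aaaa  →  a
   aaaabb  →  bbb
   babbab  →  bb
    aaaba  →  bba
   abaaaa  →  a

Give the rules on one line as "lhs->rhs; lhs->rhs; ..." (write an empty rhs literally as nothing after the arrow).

aa->a; aab->bb; baa->aa; bab->b

  | bbbba
  | aabaa => bbaa => baa => aa => a
  | aaaabbb => aaabbb => aabbb => bbbb
  | ababbb => abbb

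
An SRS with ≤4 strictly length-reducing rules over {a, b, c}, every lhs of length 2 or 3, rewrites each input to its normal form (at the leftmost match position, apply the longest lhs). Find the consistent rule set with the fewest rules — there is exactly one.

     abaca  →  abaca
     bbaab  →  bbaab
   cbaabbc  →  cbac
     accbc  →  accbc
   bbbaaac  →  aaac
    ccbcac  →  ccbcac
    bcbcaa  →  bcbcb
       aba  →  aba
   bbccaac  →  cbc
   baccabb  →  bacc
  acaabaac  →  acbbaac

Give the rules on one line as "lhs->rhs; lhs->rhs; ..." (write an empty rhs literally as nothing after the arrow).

  | abaca
  | bbaab
  | cbaabbc => cbac
  | accbc

abb->; bbb->; bbc->; caa->cb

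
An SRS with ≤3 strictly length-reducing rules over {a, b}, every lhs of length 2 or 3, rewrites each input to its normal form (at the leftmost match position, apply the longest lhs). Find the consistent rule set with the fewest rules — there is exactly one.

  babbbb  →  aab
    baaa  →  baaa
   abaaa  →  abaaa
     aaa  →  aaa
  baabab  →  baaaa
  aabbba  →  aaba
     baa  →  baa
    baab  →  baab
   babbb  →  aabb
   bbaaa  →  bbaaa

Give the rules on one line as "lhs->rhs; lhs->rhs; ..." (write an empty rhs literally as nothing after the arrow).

  | babbbb => aabbb => aab
  | baaa
  | abaaa
  | aaa

bab->aa; bbb->b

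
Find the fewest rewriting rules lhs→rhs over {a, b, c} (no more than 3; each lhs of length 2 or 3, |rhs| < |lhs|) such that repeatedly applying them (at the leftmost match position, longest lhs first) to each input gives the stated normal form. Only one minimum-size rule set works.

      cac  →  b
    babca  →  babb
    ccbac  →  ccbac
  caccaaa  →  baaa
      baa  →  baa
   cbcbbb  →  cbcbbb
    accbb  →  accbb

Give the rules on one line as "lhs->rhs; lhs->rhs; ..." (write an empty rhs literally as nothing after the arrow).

  | cac => ca => b
  | babca => babb
  | ccbac
  | caccaaa => cacaaa => caaaa => baaa

ca->b; cac->ca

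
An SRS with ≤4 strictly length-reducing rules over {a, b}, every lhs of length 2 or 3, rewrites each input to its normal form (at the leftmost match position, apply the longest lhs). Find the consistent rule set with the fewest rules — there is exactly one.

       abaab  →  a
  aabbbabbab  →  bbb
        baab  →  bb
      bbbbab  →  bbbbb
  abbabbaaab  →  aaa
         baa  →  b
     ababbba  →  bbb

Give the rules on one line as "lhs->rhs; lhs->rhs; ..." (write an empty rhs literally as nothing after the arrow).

ab->a; aba->; abb->; ba->b

  | abaab => ab => a
  | aabbbabbab => ababbab => bbab => bbb
  | baab => bab => bb
  | bbbbab => bbbbb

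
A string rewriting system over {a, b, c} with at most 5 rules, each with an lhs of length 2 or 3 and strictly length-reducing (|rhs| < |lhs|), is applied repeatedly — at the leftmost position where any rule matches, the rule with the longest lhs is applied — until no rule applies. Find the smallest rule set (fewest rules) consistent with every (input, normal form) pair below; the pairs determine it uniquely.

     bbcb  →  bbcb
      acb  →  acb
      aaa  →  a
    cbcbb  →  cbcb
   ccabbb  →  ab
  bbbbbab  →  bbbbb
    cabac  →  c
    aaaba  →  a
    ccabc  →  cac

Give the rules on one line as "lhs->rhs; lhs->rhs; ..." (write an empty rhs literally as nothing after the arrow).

aa->; ba->; cab->a; cbb->cb

  | bbcb
  | acb
  | aaa => a
  | cbcbb => cbcb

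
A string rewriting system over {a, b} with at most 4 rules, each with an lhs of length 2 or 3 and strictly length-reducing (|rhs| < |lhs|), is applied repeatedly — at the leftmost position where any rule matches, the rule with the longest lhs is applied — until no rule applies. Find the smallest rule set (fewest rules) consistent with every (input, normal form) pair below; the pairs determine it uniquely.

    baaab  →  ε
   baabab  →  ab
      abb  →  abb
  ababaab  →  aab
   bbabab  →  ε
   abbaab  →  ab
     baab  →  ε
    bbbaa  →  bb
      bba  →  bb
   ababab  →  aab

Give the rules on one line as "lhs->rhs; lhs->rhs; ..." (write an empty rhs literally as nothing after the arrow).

aaa->aa; ba->b; bab->; bbb->bb

  | baaab => baab => bab => ε
  | baabab => babab => ab
  | abb
  | ababaab => aaab => aab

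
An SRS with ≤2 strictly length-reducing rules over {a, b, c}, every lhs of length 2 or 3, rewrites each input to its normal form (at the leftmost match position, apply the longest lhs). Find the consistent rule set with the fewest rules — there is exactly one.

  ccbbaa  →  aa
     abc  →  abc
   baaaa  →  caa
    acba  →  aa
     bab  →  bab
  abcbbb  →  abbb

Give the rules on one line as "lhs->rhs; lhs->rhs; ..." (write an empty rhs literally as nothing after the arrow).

baa->c; cb->

  | ccbbaa => cbaa => aa
  | abc
  | baaaa => caa
  | acba => aa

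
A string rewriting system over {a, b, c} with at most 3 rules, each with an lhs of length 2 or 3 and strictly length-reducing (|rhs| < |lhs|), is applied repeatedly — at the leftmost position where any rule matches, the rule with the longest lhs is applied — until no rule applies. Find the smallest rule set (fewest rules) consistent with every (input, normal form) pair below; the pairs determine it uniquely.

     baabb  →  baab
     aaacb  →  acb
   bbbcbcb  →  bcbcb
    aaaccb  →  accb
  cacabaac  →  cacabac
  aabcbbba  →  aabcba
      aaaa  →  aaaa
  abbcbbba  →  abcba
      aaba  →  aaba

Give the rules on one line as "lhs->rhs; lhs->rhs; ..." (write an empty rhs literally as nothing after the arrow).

aac->ac; bb->b

  | baabb => baab
  | aaacb => aacb => acb
  | bbbcbcb => bbcbcb => bcbcb
  | aaaccb => aaccb => accb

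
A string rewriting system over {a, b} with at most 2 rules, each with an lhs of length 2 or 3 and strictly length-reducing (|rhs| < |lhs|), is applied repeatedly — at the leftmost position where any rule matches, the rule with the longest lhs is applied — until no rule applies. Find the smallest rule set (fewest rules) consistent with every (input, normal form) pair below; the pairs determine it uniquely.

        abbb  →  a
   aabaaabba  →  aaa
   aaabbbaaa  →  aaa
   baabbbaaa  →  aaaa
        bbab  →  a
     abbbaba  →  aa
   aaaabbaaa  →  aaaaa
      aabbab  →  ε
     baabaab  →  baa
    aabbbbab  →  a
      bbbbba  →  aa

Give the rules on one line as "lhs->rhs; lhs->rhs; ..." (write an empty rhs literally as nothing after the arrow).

  | abbb => bb => a
  | aabaaabba => aaaabba => aaaba => aaa
  | aaabbbaaa => aabbaaa => abaaa => aaa
  | baabbbaaa => babbaaa => bbaaa => aaaa

ab->; bb->a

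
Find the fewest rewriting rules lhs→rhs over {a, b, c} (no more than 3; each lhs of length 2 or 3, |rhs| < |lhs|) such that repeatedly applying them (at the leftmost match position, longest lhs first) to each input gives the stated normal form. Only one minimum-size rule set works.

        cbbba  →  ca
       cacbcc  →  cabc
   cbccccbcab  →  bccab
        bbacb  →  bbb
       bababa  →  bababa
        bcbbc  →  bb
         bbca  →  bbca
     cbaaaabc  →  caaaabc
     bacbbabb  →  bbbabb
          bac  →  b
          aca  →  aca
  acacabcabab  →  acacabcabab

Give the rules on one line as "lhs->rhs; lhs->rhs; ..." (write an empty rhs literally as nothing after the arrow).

  | cbbba => cbba => cba => ca
  | cacbcc => cabc
  | cbccccbcab => bcccbcab => bccbab => bccab
  | bbacb => bbb

bac->b; cb->c; cbc->b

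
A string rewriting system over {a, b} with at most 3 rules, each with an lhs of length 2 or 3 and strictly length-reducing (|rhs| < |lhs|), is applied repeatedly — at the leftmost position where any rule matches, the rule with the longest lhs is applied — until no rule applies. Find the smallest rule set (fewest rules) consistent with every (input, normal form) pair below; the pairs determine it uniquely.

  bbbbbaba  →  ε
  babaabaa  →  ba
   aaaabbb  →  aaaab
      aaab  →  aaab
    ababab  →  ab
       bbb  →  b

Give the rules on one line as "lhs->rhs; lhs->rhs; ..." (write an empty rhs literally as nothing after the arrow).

  | bbbbbaba => bbbaba => baba => bb => ε
  | babaabaa => bbabaa => abaa => ba
  | aaaabbb => aaaab
  | aaab

aba->b; bb->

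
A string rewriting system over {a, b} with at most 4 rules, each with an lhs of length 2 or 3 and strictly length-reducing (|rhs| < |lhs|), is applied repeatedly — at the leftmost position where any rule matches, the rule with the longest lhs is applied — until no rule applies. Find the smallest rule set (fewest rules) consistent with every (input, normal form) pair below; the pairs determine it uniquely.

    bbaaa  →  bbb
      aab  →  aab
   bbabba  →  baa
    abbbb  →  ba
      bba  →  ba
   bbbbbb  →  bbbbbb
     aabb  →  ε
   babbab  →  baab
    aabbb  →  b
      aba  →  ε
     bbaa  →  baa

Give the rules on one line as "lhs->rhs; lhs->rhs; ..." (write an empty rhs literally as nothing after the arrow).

aaa->bb; aba->; abb->ba; bba->ba

  | bbaaa => baaa => bbb
  | aab
  | bbabba => babba => bbaa => baa
  | abbbb => babb => bba => ba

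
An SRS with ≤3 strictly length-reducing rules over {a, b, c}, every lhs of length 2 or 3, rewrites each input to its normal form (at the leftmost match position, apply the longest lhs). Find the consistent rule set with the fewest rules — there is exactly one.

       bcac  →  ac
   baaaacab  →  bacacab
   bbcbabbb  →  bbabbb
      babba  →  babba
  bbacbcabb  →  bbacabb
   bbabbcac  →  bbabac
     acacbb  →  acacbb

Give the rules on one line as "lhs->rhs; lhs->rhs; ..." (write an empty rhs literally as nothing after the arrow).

  | bcac => ac
  | baaaacab => bacacab
  | bbcbabbb => bbabbb
  | babba

aaa->ac; bc->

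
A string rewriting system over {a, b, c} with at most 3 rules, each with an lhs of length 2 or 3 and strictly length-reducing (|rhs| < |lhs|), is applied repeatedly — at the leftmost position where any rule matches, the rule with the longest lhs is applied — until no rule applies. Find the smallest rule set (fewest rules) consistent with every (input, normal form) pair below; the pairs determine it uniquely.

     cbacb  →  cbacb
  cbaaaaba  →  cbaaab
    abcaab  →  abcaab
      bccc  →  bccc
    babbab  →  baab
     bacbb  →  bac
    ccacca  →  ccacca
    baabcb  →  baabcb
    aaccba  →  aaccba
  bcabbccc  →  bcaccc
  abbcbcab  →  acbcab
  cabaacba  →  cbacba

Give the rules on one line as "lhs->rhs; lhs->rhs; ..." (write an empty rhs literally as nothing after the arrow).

aba->b; bb->

  | cbacb
  | cbaaaaba => cbaaab
  | abcaab
  | bccc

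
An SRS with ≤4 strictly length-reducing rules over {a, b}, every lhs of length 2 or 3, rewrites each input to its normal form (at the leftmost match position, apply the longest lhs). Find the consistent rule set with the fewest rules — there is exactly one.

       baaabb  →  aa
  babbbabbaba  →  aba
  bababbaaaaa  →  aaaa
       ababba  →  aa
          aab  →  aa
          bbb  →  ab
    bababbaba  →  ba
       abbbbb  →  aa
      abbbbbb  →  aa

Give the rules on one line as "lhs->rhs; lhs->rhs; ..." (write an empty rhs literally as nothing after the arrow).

  | baaabb => abb => aa
  | babbbabbaba => baababbaba => babbaba => baaaba => aba
  | bababbaaaaa => babaaaaaaa => baaaaaa => aaaa
  | ababba => abaaa => aa

aab->aa; baa->; bb->a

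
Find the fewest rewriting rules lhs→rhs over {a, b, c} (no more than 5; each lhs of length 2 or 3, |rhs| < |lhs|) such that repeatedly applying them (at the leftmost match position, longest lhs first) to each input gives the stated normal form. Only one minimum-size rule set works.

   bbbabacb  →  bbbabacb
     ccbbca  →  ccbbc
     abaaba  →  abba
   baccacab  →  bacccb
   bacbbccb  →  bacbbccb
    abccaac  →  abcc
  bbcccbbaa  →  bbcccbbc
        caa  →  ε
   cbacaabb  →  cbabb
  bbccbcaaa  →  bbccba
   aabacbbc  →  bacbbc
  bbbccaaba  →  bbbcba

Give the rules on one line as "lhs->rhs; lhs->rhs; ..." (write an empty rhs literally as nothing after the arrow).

  | bbbabacb
  | ccbbca => ccbbc
  | abaaba => abba
  | baccacab => bacccab => bacccb

aa->c; aab->b; ca->c; caa->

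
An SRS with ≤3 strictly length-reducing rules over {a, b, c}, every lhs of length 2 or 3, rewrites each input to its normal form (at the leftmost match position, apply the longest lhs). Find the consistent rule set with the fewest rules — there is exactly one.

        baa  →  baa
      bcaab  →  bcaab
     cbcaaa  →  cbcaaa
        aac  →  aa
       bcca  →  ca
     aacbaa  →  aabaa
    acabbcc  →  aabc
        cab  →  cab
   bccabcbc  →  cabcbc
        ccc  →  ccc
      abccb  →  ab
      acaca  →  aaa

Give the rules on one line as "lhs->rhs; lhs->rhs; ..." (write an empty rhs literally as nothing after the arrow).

ac->a; bcc->c

  | baa
  | bcaab
  | cbcaaa
  | aac => aa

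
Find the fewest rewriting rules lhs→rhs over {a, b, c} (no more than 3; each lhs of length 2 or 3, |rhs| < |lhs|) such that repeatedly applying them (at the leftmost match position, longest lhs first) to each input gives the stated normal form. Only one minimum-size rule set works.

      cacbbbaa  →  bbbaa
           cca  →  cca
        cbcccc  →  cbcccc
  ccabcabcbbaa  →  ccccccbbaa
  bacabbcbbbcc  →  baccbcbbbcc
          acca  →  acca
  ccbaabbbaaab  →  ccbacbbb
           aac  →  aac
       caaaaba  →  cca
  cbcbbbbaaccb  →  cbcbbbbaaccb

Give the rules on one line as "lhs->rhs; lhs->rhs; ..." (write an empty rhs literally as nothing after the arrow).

aaa->; ab->c; cac->

  | cacbbbaa => bbbaa
  | cca
  | cbcccc
  | ccabcabcbbaa => ccccabcbbaa => ccccccbbaa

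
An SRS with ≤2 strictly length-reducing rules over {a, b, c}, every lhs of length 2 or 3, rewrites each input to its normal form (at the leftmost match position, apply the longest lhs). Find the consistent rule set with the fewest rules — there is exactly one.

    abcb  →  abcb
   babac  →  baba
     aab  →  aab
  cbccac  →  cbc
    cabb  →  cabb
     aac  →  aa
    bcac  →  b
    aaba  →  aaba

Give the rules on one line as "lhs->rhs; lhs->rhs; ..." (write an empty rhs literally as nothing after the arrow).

ac->a; cac->

  | abcb
  | babac => baba
  | aab
  | cbccac => cbc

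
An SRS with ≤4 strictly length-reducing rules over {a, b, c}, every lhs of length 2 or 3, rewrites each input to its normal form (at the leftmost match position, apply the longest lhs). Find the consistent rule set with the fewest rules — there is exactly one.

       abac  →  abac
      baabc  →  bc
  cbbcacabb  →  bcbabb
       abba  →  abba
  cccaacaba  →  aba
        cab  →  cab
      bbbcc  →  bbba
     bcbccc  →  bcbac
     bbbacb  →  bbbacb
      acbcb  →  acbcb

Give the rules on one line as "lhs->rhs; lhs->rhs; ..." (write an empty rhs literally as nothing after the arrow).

aab->; aac->cb; cbb->bc; cc->a

  | abac
  | baabc => bc
  | cbbcacabb => bccacabb => baacabb => bcbabb
  | abba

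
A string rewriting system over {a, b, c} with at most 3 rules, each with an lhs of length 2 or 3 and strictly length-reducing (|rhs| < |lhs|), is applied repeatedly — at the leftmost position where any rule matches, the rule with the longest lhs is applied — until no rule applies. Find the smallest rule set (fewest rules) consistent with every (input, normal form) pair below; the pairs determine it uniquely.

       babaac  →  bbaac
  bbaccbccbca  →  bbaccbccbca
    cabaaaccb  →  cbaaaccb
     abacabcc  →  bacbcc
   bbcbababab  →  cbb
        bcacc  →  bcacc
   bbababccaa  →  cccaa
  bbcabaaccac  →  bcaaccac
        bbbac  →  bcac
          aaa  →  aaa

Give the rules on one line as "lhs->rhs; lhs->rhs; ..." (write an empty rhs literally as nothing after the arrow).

  | babaac => bbaac
  | bbaccbccbca
  | cabaaaccb => cbaaaccb
  | abacabcc => bacabcc => bacbcc

ab->b; bbb->bc; bcb->c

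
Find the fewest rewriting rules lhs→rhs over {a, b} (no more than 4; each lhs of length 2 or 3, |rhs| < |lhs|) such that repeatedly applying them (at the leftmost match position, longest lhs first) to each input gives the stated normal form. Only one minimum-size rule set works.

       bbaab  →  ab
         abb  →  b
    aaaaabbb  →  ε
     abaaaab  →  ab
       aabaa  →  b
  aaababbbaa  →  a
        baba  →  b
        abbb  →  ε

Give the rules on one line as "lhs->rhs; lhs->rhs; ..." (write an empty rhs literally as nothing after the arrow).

aa->b; aab->; ba->a; bb->a

  | bbaab => aaab => bab => ab
  | abb => aa => b
  | aaaaabbb => baaabbb => aaabbb => babbb => abbb => aab => ε
  | abaaaab => aaaaab => baaab => aaab => bab => ab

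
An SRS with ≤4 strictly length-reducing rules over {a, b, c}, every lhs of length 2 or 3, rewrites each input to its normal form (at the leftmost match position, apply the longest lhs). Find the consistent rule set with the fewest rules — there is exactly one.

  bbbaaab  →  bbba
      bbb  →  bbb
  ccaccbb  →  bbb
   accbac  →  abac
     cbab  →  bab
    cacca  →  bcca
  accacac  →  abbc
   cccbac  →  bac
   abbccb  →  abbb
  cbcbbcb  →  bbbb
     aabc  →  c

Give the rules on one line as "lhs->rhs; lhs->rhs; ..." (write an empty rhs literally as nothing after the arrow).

aab->; cac->bc; cb->b

  | bbbaaab => bbba
  | bbb
  | ccaccbb => cbccbb => bccbb => bcbb => bbb
  | accbac => acbac => abac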